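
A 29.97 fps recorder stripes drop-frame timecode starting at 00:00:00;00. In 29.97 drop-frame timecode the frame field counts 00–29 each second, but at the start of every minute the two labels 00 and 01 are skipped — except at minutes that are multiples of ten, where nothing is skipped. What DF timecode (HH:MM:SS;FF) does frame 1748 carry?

Ten DF minutes hold 17982 frames, so frame 1748 lies in block 0 (frames 0–17981) with 1748 frames into that block.
The block's first minute is 1800 frames and the rest 1798 each; 1748 frames reaches minute 0, so 0 × 18 + 0 × 2 = 0 labels have been skipped so far.
Adding those back, label number 1748 + 0 = 1748 at 30 labels/s is 58 s + 8 f = 0 h 0 min 58 s frame 8, i.e. 00:00:58;08.

00:00:58;08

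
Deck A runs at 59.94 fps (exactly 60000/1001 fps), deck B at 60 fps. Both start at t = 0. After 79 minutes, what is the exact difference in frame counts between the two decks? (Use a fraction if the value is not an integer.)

284400/1001 frames

79 min = 4740 s.
A emits 60000/1001 × 4740 = 284400000/1001 frames; B emits 60 × 4740 = 284400.
Difference = 284400/1001 frames (≈ 284.1159); B is ahead of A.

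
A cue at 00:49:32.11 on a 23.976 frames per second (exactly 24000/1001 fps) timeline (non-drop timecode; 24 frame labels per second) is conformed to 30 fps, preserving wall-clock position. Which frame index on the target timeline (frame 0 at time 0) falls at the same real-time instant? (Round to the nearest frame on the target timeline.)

Source frame index: (0×3600 + 49×60 + 32) × 24 + 11 = 71339.
Real time: 71339 / (24000/1001) = 71410339/24000 s.
Target frame: (71410339/24000) × (30) = 71410339/800 ≈ 89262.924 → 89263.

frame 89263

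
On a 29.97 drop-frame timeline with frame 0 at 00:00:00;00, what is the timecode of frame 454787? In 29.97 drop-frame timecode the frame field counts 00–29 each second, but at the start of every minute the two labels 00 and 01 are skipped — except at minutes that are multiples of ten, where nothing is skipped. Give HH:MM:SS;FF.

Each 10-minute DF block holds 10 × 60 × 30 − 9 × 2 = 17982 frames. 454787 ÷ 17982 → 25 full blocks, remainder 5237.
Within the partial block the first minute is 1800 frames and each further minute 1798, so 2 further minute boundaries passed. Total skipped labels = 18 × 25 + 2 × 2 = 454.
Non-drop label index = 454787 + 454 = 455241; at 30 labels/s that is 04:12:54:21, i.e. DF 04:12:54;21.

04:12:54;21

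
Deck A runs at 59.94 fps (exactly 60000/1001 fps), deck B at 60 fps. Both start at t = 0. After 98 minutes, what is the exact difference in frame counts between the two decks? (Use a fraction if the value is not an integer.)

98 min = 5880 s.
A emits 60000/1001 × 5880 = 50400000/143 frames; B emits 60 × 5880 = 352800.
Difference = 50400/143 frames (≈ 352.4476); B is ahead of A.

50400/143 frames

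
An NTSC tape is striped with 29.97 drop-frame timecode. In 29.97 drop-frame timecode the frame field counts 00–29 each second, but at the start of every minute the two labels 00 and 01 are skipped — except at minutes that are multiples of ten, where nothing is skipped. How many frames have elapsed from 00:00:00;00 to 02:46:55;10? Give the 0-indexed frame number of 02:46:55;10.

Complete 10-minute blocks: 16, each 17982 frames → 287712.
Remaining 6 whole minutes in the current block: 1800 + 5 × 1798 = 10790 frames.
Within the current minute: 55 × 30 + 10 − 2 = 1658 (labels ;00/;01 skipped at this minute). Total = 287712 + 10790 + 1658 = 300160.

300160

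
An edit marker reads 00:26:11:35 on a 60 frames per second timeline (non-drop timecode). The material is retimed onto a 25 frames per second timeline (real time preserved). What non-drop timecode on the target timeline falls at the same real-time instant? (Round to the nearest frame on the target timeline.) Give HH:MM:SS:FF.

Source frame index: (0×3600 + 26×60 + 11) × 60 + 35 = 94295.
Real time: 94295 / (60) = 18859/12 s.
Target frame: (18859/12) × (25) = 471475/12 ≈ 39289.583 → 39290.
At 25 labels/s: frame 39290 → 00:26:11:15.

00:26:11:15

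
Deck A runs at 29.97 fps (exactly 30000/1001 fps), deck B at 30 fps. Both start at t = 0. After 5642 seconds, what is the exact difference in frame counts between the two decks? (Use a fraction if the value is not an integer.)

A emits 30000/1001 × 5642 = 1860000/11 frames; B emits 30 × 5642 = 169260.
Difference = 1860/11 frames (≈ 169.0909); B is ahead of A.

1860/11 frames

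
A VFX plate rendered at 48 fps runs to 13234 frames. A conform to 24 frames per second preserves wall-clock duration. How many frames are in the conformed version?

Target frames = source frames × (target rate / source rate) = 13234 × (24)/(48) = 13234 × 1/2 = 6617.

6617 frames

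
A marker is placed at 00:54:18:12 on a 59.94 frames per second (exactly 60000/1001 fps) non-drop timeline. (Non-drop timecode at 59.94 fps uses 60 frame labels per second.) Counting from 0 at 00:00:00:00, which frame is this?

frame 195492

Total seconds to the label: (0 × 3600 + 54 × 60 + 18) = 3258.
Frame index = 3258 × 60 + 12 = 195492.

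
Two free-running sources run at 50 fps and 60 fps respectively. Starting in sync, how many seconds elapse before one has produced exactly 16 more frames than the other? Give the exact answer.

1.6 seconds

The gap grows by |60 − 50| = 10 frames per second.
Time for a 16-frame gap: 16 ÷ (10) = 1.6 s.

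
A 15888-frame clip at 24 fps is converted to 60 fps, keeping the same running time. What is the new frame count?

Target frames = source frames × (target rate / source rate) = 15888 × (60)/(24) = 15888 × 5/2 = 39720.

39720 frames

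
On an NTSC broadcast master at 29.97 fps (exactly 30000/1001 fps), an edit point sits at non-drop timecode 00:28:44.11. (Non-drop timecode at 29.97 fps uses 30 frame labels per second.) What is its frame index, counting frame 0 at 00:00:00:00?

51731

Total seconds to the label: (0 × 3600 + 28 × 60 + 44) = 1724.
Frame index = 1724 × 30 + 11 = 51731.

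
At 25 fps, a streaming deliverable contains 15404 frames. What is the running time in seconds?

Running time = 15404 / (25) = 616.16 s.

616.16 seconds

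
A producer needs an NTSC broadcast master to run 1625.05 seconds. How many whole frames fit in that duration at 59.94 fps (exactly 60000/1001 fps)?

97405 frames

Frames = 1625.05 × 60000/1001 = 13929000/143 ≈ 97405.5944.
Complete frames: 97405.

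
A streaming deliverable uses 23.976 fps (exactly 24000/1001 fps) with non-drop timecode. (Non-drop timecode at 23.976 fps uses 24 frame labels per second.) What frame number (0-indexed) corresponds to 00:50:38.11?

Total seconds to the label: (0 × 3600 + 50 × 60 + 38) = 3038.
Frame index = 3038 × 24 + 11 = 72923.

72923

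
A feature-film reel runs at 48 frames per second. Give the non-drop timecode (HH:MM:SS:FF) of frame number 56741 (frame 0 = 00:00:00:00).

00:19:42:05

56741 ÷ 48 = 1182 full seconds, remainder 5 frames.
1182 s = 0 h 19 min 42 s.
Timecode: 00:19:42:05.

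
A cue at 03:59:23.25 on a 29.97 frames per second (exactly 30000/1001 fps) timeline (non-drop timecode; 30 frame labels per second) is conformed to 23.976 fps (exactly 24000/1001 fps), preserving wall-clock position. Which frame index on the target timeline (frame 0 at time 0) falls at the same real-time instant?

frame 344732

Source frame index: (3×3600 + 59×60 + 23) × 30 + 25 = 430915.
Real time: 430915 / (30000/1001) = 86269183/6000 s.
Target frame: (86269183/6000) × (24000/1001) = 344732.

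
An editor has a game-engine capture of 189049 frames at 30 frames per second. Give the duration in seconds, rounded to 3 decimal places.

6301.633 seconds

Running time = 189049 × 1/30 = 189049/30 s ≈ 6301.633 s.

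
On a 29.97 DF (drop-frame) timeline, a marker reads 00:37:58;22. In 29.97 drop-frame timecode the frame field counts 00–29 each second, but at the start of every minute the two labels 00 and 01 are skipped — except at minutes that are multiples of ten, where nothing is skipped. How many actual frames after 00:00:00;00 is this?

68294

As if non-drop at 30 labels/s: (0 × 3600 + 37 × 60 + 58) × 30 + 22 = 68362.
Minute boundaries passed: 37; those not divisible by 10: 37 − 3 = 34; dropped labels = 2 × 34 = 68.
Actual frame index = 68362 − 68 = 68294.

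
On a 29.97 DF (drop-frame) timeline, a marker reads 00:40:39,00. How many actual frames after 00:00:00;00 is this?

73098

Complete 10-minute blocks: 4, each 17982 frames → 71928.
Remaining 0 whole minutes in the current block: 0 frames.
Within the current minute: 39 × 30 + 0 = 1170. Total = 71928 + 0 + 1170 = 73098.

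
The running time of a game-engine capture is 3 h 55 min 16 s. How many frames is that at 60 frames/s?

846960 frames

3 h 55 min 16 s = 14116 s.
Frames = 14116 × 60 = 846960.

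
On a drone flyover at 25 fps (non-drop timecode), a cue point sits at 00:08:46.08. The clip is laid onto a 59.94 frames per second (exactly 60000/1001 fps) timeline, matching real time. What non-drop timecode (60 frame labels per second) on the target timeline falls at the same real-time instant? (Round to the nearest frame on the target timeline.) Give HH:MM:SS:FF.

00:08:45:48

Source frame index: (0×3600 + 8×60 + 46) × 25 + 8 = 13158.
Real time: 13158 / (25) = 13158/25 s.
Target frame: (13158/25) × (60000/1001) = 31579200/1001 ≈ 31547.652 → 31548.
At 60 labels/s: frame 31548 → 00:08:45:48.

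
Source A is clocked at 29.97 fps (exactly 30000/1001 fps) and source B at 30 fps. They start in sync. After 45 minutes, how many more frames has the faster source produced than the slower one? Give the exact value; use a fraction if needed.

81000/1001 frames

45 min = 2700 s.
A emits 30000/1001 × 2700 = 81000000/1001 frames; B emits 30 × 2700 = 81000.
Difference = 81000/1001 frames (≈ 80.9191); B is ahead of A.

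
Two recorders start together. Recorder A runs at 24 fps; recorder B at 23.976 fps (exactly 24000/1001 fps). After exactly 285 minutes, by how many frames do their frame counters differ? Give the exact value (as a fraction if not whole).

285 min = 17100 s.
A emits 24 × 17100 = 410400 frames; B emits 24000/1001 × 17100 = 410400000/1001.
Difference = 410400/1001 frames (≈ 409.9900); B is behind A.

410400/1001 frames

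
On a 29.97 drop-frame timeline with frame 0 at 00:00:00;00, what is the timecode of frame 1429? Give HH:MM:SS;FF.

00:00:47;19

Ten DF minutes hold 17982 frames, so frame 1429 lies in block 0 (frames 0–17981) with 1429 frames into that block.
The block's first minute is 1800 frames and the rest 1798 each; 1429 frames reaches minute 0, so 0 × 18 + 0 × 2 = 0 labels have been skipped so far.
Adding those back, label number 1429 + 0 = 1429 at 30 labels/s is 47 s + 19 f = 0 h 0 min 47 s frame 19, i.e. 00:00:47;19.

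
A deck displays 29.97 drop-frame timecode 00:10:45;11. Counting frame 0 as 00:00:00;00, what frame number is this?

Complete 10-minute blocks: 1, each 17982 frames → 17982.
Remaining 0 whole minutes in the current block: 0 frames.
Within the current minute: 45 × 30 + 11 = 1361. Total = 17982 + 0 + 1361 = 19343.

19343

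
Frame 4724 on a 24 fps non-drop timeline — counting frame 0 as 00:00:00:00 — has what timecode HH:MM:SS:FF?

00:03:16:20

4724 ÷ 24 = 196 full seconds, remainder 20 frames.
196 s = 0 h 3 min 16 s.
Timecode: 00:03:16:20.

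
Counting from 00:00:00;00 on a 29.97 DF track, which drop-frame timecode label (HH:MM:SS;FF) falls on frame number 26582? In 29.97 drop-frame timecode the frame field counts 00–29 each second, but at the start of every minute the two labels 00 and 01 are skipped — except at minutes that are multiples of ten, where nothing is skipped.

Each 10-minute DF block holds 10 × 60 × 30 − 9 × 2 = 17982 frames. 26582 ÷ 17982 → 1 full block, remainder 8600.
Within the partial block the first minute is 1800 frames and each further minute 1798, so 4 further minute boundaries passed. Total skipped labels = 18 × 1 + 2 × 4 = 26.
Non-drop label index = 26582 + 26 = 26608; at 30 labels/s that is 00:14:46:28, i.e. DF 00:14:46;28.

00:14:46;28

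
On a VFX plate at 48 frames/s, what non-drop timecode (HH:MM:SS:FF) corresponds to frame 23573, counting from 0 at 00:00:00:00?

00:08:11:05

23573 ÷ 48 = 491 full seconds, remainder 5 frames.
491 s = 0 h 8 min 11 s.
Timecode: 00:08:11:05.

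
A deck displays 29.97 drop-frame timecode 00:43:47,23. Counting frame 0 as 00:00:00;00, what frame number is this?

78755

As if non-drop at 30 labels/s: (0 × 3600 + 43 × 60 + 47) × 30 + 23 = 78833.
Minute boundaries passed: 43; those not divisible by 10: 43 − 4 = 39; dropped labels = 2 × 39 = 78.
Actual frame index = 78833 − 78 = 78755.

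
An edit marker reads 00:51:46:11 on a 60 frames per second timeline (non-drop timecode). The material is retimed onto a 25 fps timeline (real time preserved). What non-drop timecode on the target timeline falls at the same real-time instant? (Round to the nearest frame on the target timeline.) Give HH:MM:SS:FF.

Source frame index: (0×3600 + 51×60 + 46) × 60 + 11 = 186371.
Real time: 186371 / (60) = 186371/60 s.
Target frame: (186371/60) × (25) = 931855/12 ≈ 77654.583 → 77655.
At 25 labels/s: frame 77655 → 00:51:46:05.

00:51:46:05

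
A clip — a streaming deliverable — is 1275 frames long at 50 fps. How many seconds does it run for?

25.5 seconds

Running time = 1275 / (50) = 25.5 s.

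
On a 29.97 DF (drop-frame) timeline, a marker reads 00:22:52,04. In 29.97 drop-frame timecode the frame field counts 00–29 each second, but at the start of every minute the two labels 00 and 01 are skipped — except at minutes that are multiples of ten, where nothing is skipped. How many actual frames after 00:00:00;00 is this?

41124

Complete 10-minute blocks: 2, each 17982 frames → 35964.
Remaining 2 whole minutes in the current block: 1800 + 1 × 1798 = 3598 frames.
Within the current minute: 52 × 30 + 4 − 2 = 1562 (labels ;00/;01 skipped at this minute). Total = 35964 + 3598 + 1562 = 41124.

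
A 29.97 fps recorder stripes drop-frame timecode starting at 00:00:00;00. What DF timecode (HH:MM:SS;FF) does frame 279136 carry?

Ten DF minutes hold 17982 frames, so frame 279136 lies in block 15 (frames 269730–287711) with 9406 frames into that block.
The block's first minute is 1800 frames and the rest 1798 each; 9406 frames reaches minute 5, so 15 × 18 + 5 × 2 = 280 labels have been skipped so far.
Adding those back, label number 279136 + 280 = 279416 at 30 labels/s is 9313 s + 26 f = 2 h 35 min 13 s frame 26, i.e. 02:35:13;26.

02:35:13;26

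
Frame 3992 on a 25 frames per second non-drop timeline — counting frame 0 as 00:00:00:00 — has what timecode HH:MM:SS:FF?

3992 ÷ 25 = 159 full seconds, remainder 17 frames.
159 s = 0 h 2 min 39 s.
Timecode: 00:02:39:17.

00:02:39:17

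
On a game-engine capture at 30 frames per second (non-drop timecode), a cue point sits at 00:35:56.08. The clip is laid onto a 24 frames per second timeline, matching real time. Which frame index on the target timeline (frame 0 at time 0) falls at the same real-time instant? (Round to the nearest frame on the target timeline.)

frame 51750

Source frame index: (0×3600 + 35×60 + 56) × 30 + 8 = 64688.
Real time: 64688 / (30) = 32344/15 s.
Target frame: (32344/15) × (24) = 258752/5 ≈ 51750.400 → 51750.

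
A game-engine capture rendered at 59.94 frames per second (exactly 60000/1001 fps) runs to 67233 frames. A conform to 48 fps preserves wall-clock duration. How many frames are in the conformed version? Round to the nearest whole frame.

53840 frames

Frames at target rate = 67233 × (48) / (60000/1001) = 67300233/1250 ≈ 53840.186.
Nearest whole frame: 53840.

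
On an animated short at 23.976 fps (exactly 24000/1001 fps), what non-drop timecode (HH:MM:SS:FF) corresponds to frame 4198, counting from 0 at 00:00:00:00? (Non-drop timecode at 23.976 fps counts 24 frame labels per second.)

4198 ÷ 24 = 174 full seconds, remainder 22 frames.
174 s = 0 h 2 min 54 s.
Timecode: 00:02:54:22.

00:02:54:22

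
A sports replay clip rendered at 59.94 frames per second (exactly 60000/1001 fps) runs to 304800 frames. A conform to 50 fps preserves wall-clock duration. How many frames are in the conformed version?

Target frames = source frames × (target rate / source rate) = 304800 × (50)/(60000/1001) = 304800 × 1001/1200 = 254254.

254254 frames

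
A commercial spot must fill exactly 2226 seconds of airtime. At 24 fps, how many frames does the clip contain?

Frames = 2226 × 24 = 53424.

53424 frames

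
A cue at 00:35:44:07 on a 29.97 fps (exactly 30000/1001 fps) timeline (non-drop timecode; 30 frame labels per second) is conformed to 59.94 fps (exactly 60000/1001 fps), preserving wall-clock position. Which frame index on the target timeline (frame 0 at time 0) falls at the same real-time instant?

Source frame index: (0×3600 + 35×60 + 44) × 30 + 7 = 64327.
Real time: 64327 / (30000/1001) = 64391327/30000 s.
Target frame: (64391327/30000) × (60000/1001) = 128654.

frame 128654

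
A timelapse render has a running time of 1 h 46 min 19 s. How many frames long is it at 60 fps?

1 h 46 min 19 s = 6379 s.
Frames = 6379 × 60 = 382740.

382740 frames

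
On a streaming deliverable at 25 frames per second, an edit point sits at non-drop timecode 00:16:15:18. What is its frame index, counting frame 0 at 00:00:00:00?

Total seconds to the label: (0 × 3600 + 16 × 60 + 15) = 975.
Frame index = 975 × 25 + 18 = 24393.

24393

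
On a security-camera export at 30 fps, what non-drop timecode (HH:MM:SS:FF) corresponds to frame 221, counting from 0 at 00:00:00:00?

00:00:07:11

221 ÷ 30 = 7 full seconds, remainder 11 frames.
7 s = 0 h 0 min 7 s.
Timecode: 00:00:07:11.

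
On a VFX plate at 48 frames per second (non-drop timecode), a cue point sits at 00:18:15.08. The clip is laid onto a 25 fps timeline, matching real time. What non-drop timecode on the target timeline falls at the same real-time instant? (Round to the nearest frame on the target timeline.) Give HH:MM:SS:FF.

00:18:15:04

Source frame index: (0×3600 + 18×60 + 15) × 48 + 8 = 52568.
Real time: 52568 / (48) = 6571/6 s.
Target frame: (6571/6) × (25) = 164275/6 ≈ 27379.167 → 27379.
At 25 labels/s: frame 27379 → 00:18:15:04.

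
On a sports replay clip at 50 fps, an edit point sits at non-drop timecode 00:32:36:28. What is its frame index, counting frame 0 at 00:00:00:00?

frame 97828

Total seconds to the label: (0 × 3600 + 32 × 60 + 36) = 1956.
Frame index = 1956 × 50 + 28 = 97828.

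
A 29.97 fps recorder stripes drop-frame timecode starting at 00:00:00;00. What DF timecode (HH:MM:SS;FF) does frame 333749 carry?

03:05:36;03

Each 10-minute DF block holds 10 × 60 × 30 − 9 × 2 = 17982 frames. 333749 ÷ 17982 → 18 full blocks, remainder 10073.
Within the partial block the first minute is 1800 frames and each further minute 1798, so 5 further minute boundaries passed. Total skipped labels = 18 × 18 + 2 × 5 = 334.
Non-drop label index = 333749 + 334 = 334083; at 30 labels/s that is 03:05:36:03, i.e. DF 03:05:36;03.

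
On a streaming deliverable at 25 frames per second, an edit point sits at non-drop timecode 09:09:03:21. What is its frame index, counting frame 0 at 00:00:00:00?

frame 823596

Total seconds to the label: (9 × 3600 + 9 × 60 + 3) = 32943.
Frame index = 32943 × 25 + 21 = 823596.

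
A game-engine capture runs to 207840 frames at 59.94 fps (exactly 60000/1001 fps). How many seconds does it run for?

Running time = 207840 / (60000/1001) = 3467.464 s.

3467.464 seconds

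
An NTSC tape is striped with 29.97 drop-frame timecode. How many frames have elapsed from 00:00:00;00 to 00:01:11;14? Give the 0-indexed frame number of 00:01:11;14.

Complete 10-minute blocks: 0, each 17982 frames → 0.
Remaining 1 whole minute in the current block: 1800 + 0 × 1798 = 1800 frames.
Within the current minute: 11 × 30 + 14 − 2 = 342 (labels ;00/;01 skipped at this minute). Total = 0 + 1800 + 342 = 2142.

2142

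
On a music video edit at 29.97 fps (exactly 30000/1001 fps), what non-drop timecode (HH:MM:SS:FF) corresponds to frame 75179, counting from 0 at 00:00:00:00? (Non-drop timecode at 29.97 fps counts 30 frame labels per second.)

75179 ÷ 30 = 2505 full seconds, remainder 29 frames.
2505 s = 0 h 41 min 45 s.
Timecode: 00:41:45:29.

00:41:45:29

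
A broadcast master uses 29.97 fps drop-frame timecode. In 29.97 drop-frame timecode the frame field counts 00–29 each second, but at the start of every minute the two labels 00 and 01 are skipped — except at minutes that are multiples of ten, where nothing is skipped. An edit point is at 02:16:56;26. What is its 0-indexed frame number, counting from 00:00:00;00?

246260

Complete 10-minute blocks: 13, each 17982 frames → 233766.
Remaining 6 whole minutes in the current block: 1800 + 5 × 1798 = 10790 frames.
Within the current minute: 56 × 30 + 26 − 2 = 1704 (labels ;00/;01 skipped at this minute). Total = 233766 + 10790 + 1704 = 246260.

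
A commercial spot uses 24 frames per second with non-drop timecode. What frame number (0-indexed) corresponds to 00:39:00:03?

frame 56163

Total seconds to the label: (0 × 3600 + 39 × 60 + 0) = 2340.
Frame index = 2340 × 24 + 3 = 56163.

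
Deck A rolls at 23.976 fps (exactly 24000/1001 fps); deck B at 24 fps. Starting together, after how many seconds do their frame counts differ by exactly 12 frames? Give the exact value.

500.5 seconds

The gap grows by |24 − 24000/1001| = 24/1001 frames per second.
Time for a 12-frame gap: 12 ÷ (24/1001) = 500.5 s.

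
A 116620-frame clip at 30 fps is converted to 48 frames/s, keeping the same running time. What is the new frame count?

186592 frames

Target frames = source frames × (target rate / source rate) = 116620 × (48)/(30) = 116620 × 8/5 = 186592.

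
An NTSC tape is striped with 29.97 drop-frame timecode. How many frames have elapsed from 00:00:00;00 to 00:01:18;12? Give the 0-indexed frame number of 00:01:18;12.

Complete 10-minute blocks: 0, each 17982 frames → 0.
Remaining 1 whole minute in the current block: 1800 + 0 × 1798 = 1800 frames.
Within the current minute: 18 × 30 + 12 − 2 = 550 (labels ;00/;01 skipped at this minute). Total = 0 + 1800 + 550 = 2350.

2350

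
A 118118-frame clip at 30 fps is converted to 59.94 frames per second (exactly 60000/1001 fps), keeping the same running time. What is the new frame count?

236000 frames

Target frames = source frames × (target rate / source rate) = 118118 × (60000/1001)/(30) = 118118 × 2000/1001 = 236000.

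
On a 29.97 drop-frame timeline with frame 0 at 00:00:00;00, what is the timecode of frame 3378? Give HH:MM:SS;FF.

Ten DF minutes hold 17982 frames, so frame 3378 lies in block 0 (frames 0–17981) with 3378 frames into that block.
The block's first minute is 1800 frames and the rest 1798 each; 3378 frames reaches minute 1, so 0 × 18 + 1 × 2 = 2 labels have been skipped so far.
Adding those back, label number 3378 + 2 = 3380 at 30 labels/s is 112 s + 20 f = 0 h 1 min 52 s frame 20, i.e. 00:01:52;20.

00:01:52;20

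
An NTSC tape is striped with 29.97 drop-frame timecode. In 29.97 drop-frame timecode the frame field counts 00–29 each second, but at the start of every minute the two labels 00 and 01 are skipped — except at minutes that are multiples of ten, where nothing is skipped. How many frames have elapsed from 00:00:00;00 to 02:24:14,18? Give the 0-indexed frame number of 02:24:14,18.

259378

As if non-drop at 30 labels/s: (2 × 3600 + 24 × 60 + 14) × 30 + 18 = 259638.
Minute boundaries passed: 144; those not divisible by 10: 144 − 14 = 130; dropped labels = 2 × 130 = 260.
Actual frame index = 259638 − 260 = 259378.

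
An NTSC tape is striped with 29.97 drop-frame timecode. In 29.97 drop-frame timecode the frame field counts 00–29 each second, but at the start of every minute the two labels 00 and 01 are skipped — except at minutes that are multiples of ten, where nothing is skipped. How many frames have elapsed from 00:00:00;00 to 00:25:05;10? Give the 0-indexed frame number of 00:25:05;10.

Complete 10-minute blocks: 2, each 17982 frames → 35964.
Remaining 5 whole minutes in the current block: 1800 + 4 × 1798 = 8992 frames.
Within the current minute: 5 × 30 + 10 − 2 = 158 (labels ;00/;01 skipped at this minute). Total = 35964 + 8992 + 158 = 45114.

45114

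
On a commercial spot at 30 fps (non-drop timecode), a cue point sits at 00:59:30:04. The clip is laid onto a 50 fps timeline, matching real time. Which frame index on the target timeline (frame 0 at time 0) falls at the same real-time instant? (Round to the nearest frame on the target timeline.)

Source frame index: (0×3600 + 59×60 + 30) × 30 + 4 = 107104.
Real time: 107104 / (30) = 53552/15 s.
Target frame: (53552/15) × (50) = 535520/3 ≈ 178506.667 → 178507.

frame 178507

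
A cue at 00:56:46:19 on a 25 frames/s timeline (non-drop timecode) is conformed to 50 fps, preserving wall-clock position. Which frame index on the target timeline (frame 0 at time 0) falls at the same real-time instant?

frame 170338

Source frame index: (0×3600 + 56×60 + 46) × 25 + 19 = 85169.
Real time: 85169 / (25) = 85169/25 s.
Target frame: (85169/25) × (50) = 170338.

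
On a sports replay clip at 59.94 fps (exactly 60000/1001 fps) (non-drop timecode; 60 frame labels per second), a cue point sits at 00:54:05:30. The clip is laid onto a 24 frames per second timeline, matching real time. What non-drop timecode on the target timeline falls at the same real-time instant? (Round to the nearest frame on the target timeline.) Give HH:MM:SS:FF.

Source frame index: (0×3600 + 54×60 + 5) × 60 + 30 = 194730.
Real time: 194730 / (60000/1001) = 6497491/2000 s.
Target frame: (6497491/2000) × (24) = 19492473/250 ≈ 77969.892 → 77970.
At 24 labels/s: frame 77970 → 00:54:08:18.

00:54:08:18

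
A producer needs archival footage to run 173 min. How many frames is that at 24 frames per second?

249120 frames

173 min = 10380 s.
Frames = 10380 × 24 = 249120.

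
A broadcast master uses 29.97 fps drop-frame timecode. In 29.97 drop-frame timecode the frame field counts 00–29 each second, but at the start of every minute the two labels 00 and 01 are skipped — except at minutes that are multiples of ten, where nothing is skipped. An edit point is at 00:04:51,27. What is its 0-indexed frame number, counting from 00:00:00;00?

8749

Complete 10-minute blocks: 0, each 17982 frames → 0.
Remaining 4 whole minutes in the current block: 1800 + 3 × 1798 = 7194 frames.
Within the current minute: 51 × 30 + 27 − 2 = 1555 (labels ;00/;01 skipped at this minute). Total = 0 + 7194 + 1555 = 8749.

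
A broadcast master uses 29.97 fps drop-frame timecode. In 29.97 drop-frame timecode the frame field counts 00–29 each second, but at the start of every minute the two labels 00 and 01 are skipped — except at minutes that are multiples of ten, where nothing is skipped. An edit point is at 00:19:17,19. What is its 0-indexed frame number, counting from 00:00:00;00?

As if non-drop at 30 labels/s: (0 × 3600 + 19 × 60 + 17) × 30 + 19 = 34729.
Minute boundaries passed: 19; those not divisible by 10: 19 − 1 = 18; dropped labels = 2 × 18 = 36.
Actual frame index = 34729 − 36 = 34693.

34693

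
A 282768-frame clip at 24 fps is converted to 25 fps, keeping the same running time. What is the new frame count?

294550 frames

Target frames = source frames × (target rate / source rate) = 282768 × (25)/(24) = 282768 × 25/24 = 294550.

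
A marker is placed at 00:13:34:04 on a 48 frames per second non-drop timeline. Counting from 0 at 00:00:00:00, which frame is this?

Total seconds to the label: (0 × 3600 + 13 × 60 + 34) = 814.
Frame index = 814 × 48 + 4 = 39076.

frame 39076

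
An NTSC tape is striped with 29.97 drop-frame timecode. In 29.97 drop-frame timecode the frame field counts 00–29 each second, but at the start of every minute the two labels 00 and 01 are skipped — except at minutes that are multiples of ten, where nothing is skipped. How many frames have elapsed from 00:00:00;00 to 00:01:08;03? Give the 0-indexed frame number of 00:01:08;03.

Complete 10-minute blocks: 0, each 17982 frames → 0.
Remaining 1 whole minute in the current block: 1800 + 0 × 1798 = 1800 frames.
Within the current minute: 8 × 30 + 3 − 2 = 241 (labels ;00/;01 skipped at this minute). Total = 0 + 1800 + 241 = 2041.

2041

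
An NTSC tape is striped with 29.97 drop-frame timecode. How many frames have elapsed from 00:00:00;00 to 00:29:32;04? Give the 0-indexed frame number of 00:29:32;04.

53110

As if non-drop at 30 labels/s: (0 × 3600 + 29 × 60 + 32) × 30 + 4 = 53164.
Minute boundaries passed: 29; those not divisible by 10: 29 − 2 = 27; dropped labels = 2 × 27 = 54.
Actual frame index = 53164 − 54 = 53110.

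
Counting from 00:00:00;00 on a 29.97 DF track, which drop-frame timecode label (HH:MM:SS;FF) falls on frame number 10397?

Ten DF minutes hold 17982 frames, so frame 10397 lies in block 0 (frames 0–17981) with 10397 frames into that block.
The block's first minute is 1800 frames and the rest 1798 each; 10397 frames reaches minute 5, so 0 × 18 + 5 × 2 = 10 labels have been skipped so far.
Adding those back, label number 10397 + 10 = 10407 at 30 labels/s is 346 s + 27 f = 0 h 5 min 46 s frame 27, i.e. 00:05:46;27.

00:05:46;27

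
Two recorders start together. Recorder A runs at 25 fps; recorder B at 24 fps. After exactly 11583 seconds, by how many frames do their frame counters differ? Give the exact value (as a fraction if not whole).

A emits 25 × 11583 = 289575 frames; B emits 24 × 11583 = 277992.
Difference = 11583 frames; B is behind A.

11583 frames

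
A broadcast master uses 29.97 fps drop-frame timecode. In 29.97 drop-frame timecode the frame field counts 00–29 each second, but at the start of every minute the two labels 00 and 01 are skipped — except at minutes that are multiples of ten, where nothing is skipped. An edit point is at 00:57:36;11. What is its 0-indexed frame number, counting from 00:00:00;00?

103587

As if non-drop at 30 labels/s: (0 × 3600 + 57 × 60 + 36) × 30 + 11 = 103691.
Minute boundaries passed: 57; those not divisible by 10: 57 − 5 = 52; dropped labels = 2 × 52 = 104.
Actual frame index = 103691 − 104 = 103587.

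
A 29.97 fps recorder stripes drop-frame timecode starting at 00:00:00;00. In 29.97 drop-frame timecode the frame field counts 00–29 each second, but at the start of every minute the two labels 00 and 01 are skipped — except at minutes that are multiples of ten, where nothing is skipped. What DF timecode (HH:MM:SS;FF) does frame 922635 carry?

08:33:05;09

Ten DF minutes hold 17982 frames, so frame 922635 lies in block 51 (frames 917082–935063) with 5553 frames into that block.
The block's first minute is 1800 frames and the rest 1798 each; 5553 frames reaches minute 3, so 51 × 18 + 3 × 2 = 924 labels have been skipped so far.
Adding those back, label number 922635 + 924 = 923559 at 30 labels/s is 30785 s + 9 f = 8 h 33 min 5 s frame 9, i.e. 08:33:05;09.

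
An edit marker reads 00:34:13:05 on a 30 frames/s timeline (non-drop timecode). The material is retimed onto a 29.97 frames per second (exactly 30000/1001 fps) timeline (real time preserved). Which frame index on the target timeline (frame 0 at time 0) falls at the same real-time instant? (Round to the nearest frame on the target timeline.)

frame 61533

Source frame index: (0×3600 + 34×60 + 13) × 30 + 5 = 61595.
Real time: 61595 / (30) = 12319/6 s.
Target frame: (12319/6) × (30000/1001) = 61595000/1001 ≈ 61533.467 → 61533.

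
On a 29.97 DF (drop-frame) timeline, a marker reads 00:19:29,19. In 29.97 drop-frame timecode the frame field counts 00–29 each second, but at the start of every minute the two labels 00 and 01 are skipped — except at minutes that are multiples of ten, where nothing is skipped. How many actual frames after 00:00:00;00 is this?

As if non-drop at 30 labels/s: (0 × 3600 + 19 × 60 + 29) × 30 + 19 = 35089.
Minute boundaries passed: 19; those not divisible by 10: 19 − 1 = 18; dropped labels = 2 × 18 = 36.
Actual frame index = 35089 − 36 = 35053.

35053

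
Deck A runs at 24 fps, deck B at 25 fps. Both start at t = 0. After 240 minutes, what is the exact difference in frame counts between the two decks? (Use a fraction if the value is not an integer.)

14400 frames

240 min = 14400 s.
A emits 24 × 14400 = 345600 frames; B emits 25 × 14400 = 360000.
Difference = 14400 frames; B is ahead of A.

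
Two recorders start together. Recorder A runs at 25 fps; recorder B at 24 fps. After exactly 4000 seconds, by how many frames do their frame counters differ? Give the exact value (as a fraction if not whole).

A emits 25 × 4000 = 100000 frames; B emits 24 × 4000 = 96000.
Difference = 4000 frames; B is behind A.

4000 frames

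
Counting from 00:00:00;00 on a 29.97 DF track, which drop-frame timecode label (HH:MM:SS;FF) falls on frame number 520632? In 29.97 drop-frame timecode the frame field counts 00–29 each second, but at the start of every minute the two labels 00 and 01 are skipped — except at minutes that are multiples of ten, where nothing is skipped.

04:49:31;24

Each 10-minute DF block holds 10 × 60 × 30 − 9 × 2 = 17982 frames. 520632 ÷ 17982 → 28 full blocks, remainder 17136.
Within the partial block the first minute is 1800 frames and each further minute 1798, so 9 further minute boundaries passed. Total skipped labels = 18 × 28 + 2 × 9 = 522.
Non-drop label index = 520632 + 522 = 521154; at 30 labels/s that is 04:49:31:24, i.e. DF 04:49:31;24.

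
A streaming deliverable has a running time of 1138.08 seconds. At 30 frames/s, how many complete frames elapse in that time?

34142 frames

Frames = 1138.08 × 30 = 170712/5 ≈ 34142.4000.
Complete frames: 34142.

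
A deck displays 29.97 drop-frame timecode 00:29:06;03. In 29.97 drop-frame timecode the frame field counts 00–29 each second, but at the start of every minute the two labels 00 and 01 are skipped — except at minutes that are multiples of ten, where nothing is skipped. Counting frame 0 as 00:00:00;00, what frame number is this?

As if non-drop at 30 labels/s: (0 × 3600 + 29 × 60 + 6) × 30 + 3 = 52383.
Minute boundaries passed: 29; those not divisible by 10: 29 − 2 = 27; dropped labels = 2 × 27 = 54.
Actual frame index = 52383 − 54 = 52329.

52329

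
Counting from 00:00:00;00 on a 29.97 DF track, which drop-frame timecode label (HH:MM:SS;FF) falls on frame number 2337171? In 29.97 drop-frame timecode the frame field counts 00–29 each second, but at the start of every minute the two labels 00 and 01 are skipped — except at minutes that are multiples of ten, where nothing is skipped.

Each 10-minute DF block holds 10 × 60 × 30 − 9 × 2 = 17982 frames. 2337171 ÷ 17982 → 129 full blocks, remainder 17493.
Within the partial block the first minute is 1800 frames and each further minute 1798, so 9 further minute boundaries passed. Total skipped labels = 18 × 129 + 2 × 9 = 2340.
Non-drop label index = 2337171 + 2340 = 2339511; at 30 labels/s that is 21:39:43:21, i.e. DF 21:39:43;21.

21:39:43;21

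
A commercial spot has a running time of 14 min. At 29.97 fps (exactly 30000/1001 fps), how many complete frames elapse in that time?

14 min = 840 s.
Frames = 840 × 30000/1001 = 3600000/143 ≈ 25174.8252.
Complete frames: 25174.

25174 frames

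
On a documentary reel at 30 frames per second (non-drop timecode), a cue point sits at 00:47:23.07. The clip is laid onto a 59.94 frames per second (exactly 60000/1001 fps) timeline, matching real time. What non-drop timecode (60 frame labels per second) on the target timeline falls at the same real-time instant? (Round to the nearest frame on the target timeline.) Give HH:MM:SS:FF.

00:47:20:24

Source frame index: (0×3600 + 47×60 + 23) × 30 + 7 = 85297.
Real time: 85297 / (30) = 85297/30 s.
Target frame: (85297/30) × (60000/1001) = 170594000/1001 ≈ 170423.576 → 170424.
At 60 labels/s: frame 170424 → 00:47:20:24.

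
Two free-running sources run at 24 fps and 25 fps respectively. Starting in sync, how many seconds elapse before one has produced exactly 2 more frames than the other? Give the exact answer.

2 seconds

The gap grows by |25 − 24| = 1 frame per second.
Time for a 2-frame gap: 2 ÷ (1) = 2 s.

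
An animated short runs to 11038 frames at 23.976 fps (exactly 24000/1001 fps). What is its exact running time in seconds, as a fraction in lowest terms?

5524519/12000 seconds

Running time = 11038 ÷ (24000/1001) = 11038 × 1001/24000 = 5524519/12000 s.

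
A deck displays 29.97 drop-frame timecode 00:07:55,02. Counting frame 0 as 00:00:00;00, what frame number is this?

Complete 10-minute blocks: 0, each 17982 frames → 0.
Remaining 7 whole minutes in the current block: 1800 + 6 × 1798 = 12588 frames.
Within the current minute: 55 × 30 + 2 − 2 = 1650 (labels ;00/;01 skipped at this minute). Total = 0 + 12588 + 1650 = 14238.

14238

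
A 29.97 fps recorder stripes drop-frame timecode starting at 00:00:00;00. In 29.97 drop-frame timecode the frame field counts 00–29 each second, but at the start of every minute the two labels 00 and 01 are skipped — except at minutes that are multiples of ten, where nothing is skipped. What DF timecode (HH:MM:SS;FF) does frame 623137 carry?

Each 10-minute DF block holds 10 × 60 × 30 − 9 × 2 = 17982 frames. 623137 ÷ 17982 → 34 full blocks, remainder 11749.
Within the partial block the first minute is 1800 frames and each further minute 1798, so 6 further minute boundaries passed. Total skipped labels = 18 × 34 + 2 × 6 = 624.
Non-drop label index = 623137 + 624 = 623761; at 30 labels/s that is 05:46:32:01, i.e. DF 05:46:32;01.

05:46:32;01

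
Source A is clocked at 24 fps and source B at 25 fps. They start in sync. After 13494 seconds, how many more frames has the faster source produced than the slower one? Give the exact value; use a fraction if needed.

13494 frames

A emits 24 × 13494 = 323856 frames; B emits 25 × 13494 = 337350.
Difference = 13494 frames; B is ahead of A.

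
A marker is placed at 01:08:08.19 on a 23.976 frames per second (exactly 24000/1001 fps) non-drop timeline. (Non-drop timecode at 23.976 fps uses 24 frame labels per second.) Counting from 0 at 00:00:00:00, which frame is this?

Total seconds to the label: (1 × 3600 + 8 × 60 + 8) = 4088.
Frame index = 4088 × 24 + 19 = 98131.

98131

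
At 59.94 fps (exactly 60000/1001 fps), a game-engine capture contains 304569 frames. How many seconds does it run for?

Running time = 304569 / (60000/1001) = 5081.22615 s.

5081.22615 seconds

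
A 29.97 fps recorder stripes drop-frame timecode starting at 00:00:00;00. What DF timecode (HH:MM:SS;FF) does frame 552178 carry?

05:07:04;12

Each 10-minute DF block holds 10 × 60 × 30 − 9 × 2 = 17982 frames. 552178 ÷ 17982 → 30 full blocks, remainder 12718.
Within the partial block the first minute is 1800 frames and each further minute 1798, so 7 further minute boundaries passed. Total skipped labels = 18 × 30 + 2 × 7 = 554.
Non-drop label index = 552178 + 554 = 552732; at 30 labels/s that is 05:07:04:12, i.e. DF 05:07:04;12.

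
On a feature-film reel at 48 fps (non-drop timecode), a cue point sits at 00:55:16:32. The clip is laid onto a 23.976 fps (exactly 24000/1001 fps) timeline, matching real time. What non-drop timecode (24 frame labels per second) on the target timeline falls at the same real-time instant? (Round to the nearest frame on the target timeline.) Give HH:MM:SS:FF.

00:55:13:08

Source frame index: (0×3600 + 55×60 + 16) × 48 + 32 = 159200.
Real time: 159200 / (48) = 9950/3 s.
Target frame: (9950/3) × (24000/1001) = 79600000/1001 ≈ 79520.480 → 79520.
At 24 labels/s: frame 79520 → 00:55:13:08.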